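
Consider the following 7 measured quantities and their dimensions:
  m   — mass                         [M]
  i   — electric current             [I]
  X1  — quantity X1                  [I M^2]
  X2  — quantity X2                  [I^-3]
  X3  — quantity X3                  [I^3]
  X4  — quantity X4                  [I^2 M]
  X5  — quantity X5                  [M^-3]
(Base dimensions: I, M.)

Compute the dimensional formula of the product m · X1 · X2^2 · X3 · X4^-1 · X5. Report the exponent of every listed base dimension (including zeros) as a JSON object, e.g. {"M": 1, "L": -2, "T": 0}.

Dimensional matrix (I×M by m×i×X1×X2×X3×X4×X5):
  I: [ 0  1  1 -3  3  2  0]
  M: [ 1  0  2  0  0  1 -3]
  [I]: (1)·0+(1)·1+(2)·-3+(1)·3+(-1)·2+(1)·0 = -4
  [M]: (1)·1+(1)·2+(2)·0+(1)·0+(-1)·1+(1)·-3 = -1
⇒ I^-4 M^-1

{"I": -4, "M": -1}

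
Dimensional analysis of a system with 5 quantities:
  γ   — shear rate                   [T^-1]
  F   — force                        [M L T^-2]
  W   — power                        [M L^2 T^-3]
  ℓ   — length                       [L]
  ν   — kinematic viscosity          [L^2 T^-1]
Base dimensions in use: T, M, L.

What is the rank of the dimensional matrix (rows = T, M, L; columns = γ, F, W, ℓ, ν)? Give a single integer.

Write exponents as rows T,M,L / cols γ,F,W,ℓ,ν:
  T: [-1 -2 -3  0 -1]
  M: [ 0  1  1  0  0]
  L: [ 0  1  2  1  2]
RREF → pivots at {γ,F,W} ⇒ r = 3

3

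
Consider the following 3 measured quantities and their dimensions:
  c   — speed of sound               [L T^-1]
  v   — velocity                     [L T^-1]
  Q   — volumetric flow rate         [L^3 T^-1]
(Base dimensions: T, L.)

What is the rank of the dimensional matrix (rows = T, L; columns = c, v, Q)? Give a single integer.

2

Exponent matrix [T,L] × [c,v,Q]:
  T: [-1 -1 -1]
  L: [ 1  1  3]
Row reduction gives pivot columns c,Q; rank = 2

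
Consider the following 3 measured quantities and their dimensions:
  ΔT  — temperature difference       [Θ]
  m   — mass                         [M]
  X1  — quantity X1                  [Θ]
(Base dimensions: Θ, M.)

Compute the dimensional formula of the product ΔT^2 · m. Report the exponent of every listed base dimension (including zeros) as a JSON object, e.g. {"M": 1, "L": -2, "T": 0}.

{"Θ": 2, "M": 1}

Exponent matrix [Θ,M] × [ΔT,m,X1]:
  Θ: [ 1  0  1]
  M: [ 0  1  0]
  [Θ]: (2)·1+(1)·0 = 2
  [M]: (2)·0+(1)·1 = 1
⇒ Θ^2 M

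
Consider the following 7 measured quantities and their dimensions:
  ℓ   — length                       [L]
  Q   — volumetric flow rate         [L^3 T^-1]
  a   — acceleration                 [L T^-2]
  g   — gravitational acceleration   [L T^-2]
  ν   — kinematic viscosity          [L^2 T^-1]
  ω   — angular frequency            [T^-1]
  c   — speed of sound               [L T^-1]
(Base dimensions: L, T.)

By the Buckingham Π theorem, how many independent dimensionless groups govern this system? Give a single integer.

5

Exponent matrix [L,T] × [ℓ,Q,a,g,ν,ω,c]:
  L: [ 1  3  1  1  2  0  1]
  T: [ 0 -1 -2 -2 -1 -1 -1]
Row reduction gives pivot columns ℓ,Q; rank = 2
n=7, r=2 ⇒ 5 dimensionless groups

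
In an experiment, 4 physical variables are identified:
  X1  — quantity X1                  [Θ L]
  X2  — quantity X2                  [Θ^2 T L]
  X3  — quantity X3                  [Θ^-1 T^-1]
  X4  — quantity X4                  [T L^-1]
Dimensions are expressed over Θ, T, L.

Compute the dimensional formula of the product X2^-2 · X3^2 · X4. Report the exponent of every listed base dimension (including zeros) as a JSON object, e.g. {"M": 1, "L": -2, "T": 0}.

Exponent matrix [Θ,T,L] × [X1,X2,X3,X4]:
  Θ: [ 1  2 -1  0]
  T: [ 0  1 -1  1]
  L: [ 1  1  0 -1]
  [Θ]: (-2)·2+(2)·-1+(1)·0 = -6
  [T]: (-2)·1+(2)·-1+(1)·1 = -3
  [L]: (-2)·1+(2)·0+(1)·-1 = -3
⇒ Θ^-6 T^-3 L^-3

{"Θ": -6, "T": -3, "L": -3}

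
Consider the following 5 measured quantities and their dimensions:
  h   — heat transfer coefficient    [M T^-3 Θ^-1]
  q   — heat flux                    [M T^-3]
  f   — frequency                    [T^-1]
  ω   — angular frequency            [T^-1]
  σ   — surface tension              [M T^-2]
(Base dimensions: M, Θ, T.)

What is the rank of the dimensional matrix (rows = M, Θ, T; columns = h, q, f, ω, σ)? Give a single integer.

3

Write exponents as rows M,Θ,T / cols h,q,f,ω,σ:
  M: [ 1  1  0  0  1]
  Θ: [-1  0  0  0  0]
  T: [-3 -3 -1 -1 -2]
RREF → pivots at {h,q,f} ⇒ r = 3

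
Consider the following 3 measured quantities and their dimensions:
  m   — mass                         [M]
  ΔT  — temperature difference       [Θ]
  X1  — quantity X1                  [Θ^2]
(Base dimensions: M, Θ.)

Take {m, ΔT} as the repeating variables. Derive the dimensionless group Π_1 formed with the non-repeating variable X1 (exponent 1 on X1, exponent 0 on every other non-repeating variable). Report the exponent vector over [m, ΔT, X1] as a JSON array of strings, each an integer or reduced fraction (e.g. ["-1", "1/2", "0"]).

["0", "-2", "1"]

Dimensional matrix (M×Θ by m×ΔT×X1):
  M: [ 1  0  0]
  Θ: [ 0  1  2]
Echelon form has 2 nonzero rows (pivots: m,ΔT)
Pivot set = {m,ΔT}, free = {X1}
RREF:
  r0: [   1    0    0]
  r1: [   0    1    2]
Fix exponent of X1 at 1; solve each RREF row for its pivot's exponent:
  r0: exp(m) + (0)·1 = 0 ⇒ exp(m) = 0
  r1: exp(ΔT) + (2)·1 = 0 ⇒ exp(ΔT) = -2
Π_1 = ΔT^-2 · X1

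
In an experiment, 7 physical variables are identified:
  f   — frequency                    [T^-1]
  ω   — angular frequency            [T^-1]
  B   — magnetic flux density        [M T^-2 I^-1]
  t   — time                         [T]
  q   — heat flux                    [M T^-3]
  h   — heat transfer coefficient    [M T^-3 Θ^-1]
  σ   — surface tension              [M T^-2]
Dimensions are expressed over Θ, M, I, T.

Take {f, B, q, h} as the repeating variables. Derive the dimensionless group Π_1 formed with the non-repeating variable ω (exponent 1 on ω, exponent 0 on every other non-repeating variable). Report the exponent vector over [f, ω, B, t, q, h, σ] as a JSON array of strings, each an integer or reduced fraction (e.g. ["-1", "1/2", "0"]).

Dimensional matrix (Θ×M×I×T by f×ω×B×t×q×h×σ):
  Θ: [ 0  0  0  0  0 -1  0]
  M: [ 0  0  1  0  1  1  1]
  I: [ 0  0 -1  0  0  0  0]
  T: [-1 -1 -2  1 -3 -3 -2]
Echelon form has 4 nonzero rows (pivots: f,B,q,h)
Repeat: f,B,q,h; free: ω,t,σ
RREF:
  r0: [   1    1    0   -1    0    0   -1]
  r1: [   0    0    1    0    0    0    0]
  r2: [   0    0    0    0    1    0    1]
  r3: [   0    0    0    0    0    1    0]
Fix exponent of ω at 1, t at 0, σ at 0; solve each RREF row for its pivot's exponent:
  r0: exp(f) + (1)·1 = 0 ⇒ exp(f) = -1
  r1: exp(B) + (0)·1 = 0 ⇒ exp(B) = 0
  r2: exp(q) + (0)·1 = 0 ⇒ exp(q) = 0
  r3: exp(h) + (0)·1 = 0 ⇒ exp(h) = 0
Π_1 = f^-1 · ω

["-1", "1", "0", "0", "0", "0", "0"]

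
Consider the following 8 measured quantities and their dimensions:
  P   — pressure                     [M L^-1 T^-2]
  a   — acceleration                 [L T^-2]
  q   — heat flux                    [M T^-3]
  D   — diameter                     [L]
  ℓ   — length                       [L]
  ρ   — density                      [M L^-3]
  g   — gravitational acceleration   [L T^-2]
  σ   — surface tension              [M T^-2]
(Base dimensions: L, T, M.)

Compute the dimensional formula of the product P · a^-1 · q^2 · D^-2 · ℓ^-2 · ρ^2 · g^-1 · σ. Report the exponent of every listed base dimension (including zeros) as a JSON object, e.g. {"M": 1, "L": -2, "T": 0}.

Exponent matrix [L,T,M] × [P,a,q,D,ℓ,ρ,g,σ]:
  L: [-1  1  0  1  1 -3  1  0]
  T: [-2 -2 -3  0  0  0 -2 -2]
  M: [ 1  0  1  0  0  1  0  1]
  [L]: (1)·-1+(-1)·1+(2)·0+(-2)·1+(-2)·1+(2)·-3+(-1)·1+(1)·0 = -13
  [T]: (1)·-2+(-1)·-2+(2)·-3+(-2)·0+(-2)·0+(2)·0+(-1)·-2+(1)·-2 = -6
  [M]: (1)·1+(-1)·0+(2)·1+(-2)·0+(-2)·0+(2)·1+(-1)·0+(1)·1 = 6
⇒ L^-13 T^-6 M^6

{"L": -13, "T": -6, "M": 6}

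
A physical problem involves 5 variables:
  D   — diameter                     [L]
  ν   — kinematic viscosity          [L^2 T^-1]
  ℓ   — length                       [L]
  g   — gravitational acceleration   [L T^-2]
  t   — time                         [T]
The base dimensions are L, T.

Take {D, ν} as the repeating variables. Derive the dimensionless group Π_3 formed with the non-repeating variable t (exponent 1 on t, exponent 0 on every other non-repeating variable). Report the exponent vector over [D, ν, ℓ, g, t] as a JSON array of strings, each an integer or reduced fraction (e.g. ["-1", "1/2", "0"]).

["-2", "1", "0", "0", "1"]

Exponent matrix [L,T] × [D,ν,ℓ,g,t]:
  L: [ 1  2  1  1  0]
  T: [ 0 -1  0 -2  1]
Row reduction gives pivot columns D,ν; rank = 2
Repeat: D,ν; free: ℓ,g,t
RREF:
  r0: [   1    0    1   -3    2]
  r1: [   0    1    0    2   -1]
Fix exponent of t at 1, ℓ at 0, g at 0; solve each RREF row for its pivot's exponent:
  r0: exp(D) + (2)·1 = 0 ⇒ exp(D) = -2
  r1: exp(ν) + (-1)·1 = 0 ⇒ exp(ν) = 1
Π_3 = D^-2 · ν · t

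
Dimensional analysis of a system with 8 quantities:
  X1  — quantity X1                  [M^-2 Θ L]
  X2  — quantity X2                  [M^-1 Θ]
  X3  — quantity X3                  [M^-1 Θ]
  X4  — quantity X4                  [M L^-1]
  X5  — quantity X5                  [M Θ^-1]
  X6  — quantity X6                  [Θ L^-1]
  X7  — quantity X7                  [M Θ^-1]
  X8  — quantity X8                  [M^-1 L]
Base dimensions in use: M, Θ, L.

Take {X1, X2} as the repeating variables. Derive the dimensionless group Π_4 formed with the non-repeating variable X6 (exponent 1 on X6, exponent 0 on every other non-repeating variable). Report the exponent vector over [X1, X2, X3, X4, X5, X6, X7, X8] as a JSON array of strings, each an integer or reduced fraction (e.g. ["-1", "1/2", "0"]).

Dimensional matrix (M×Θ×L by X1×X2×X3×X4×X5×X6×X7×X8):
  M: [-2 -1 -1  1  1  0  1 -1]
  Θ: [ 1  1  1  0 -1  1 -1  0]
  L: [ 1  0  0 -1  0 -1  0  1]
Echelon form has 2 nonzero rows (pivots: X1,X2)
Pivot set = {X1,X2}, free = {X3,X4,X5,X6,X7,X8}
RREF:
  r0: [   1    0    0   -1    0   -1    0    1]
  r1: [   0    1    1    1   -1    2   -1   -1]
  r2: [   0    0    0    0    0    0    0    0]
Fix exponent of X6 at 1, X3 at 0, X4 at 0, X5 at 0, X7 at 0, X8 at 0; solve each RREF row for its pivot's exponent:
  r0: exp(X1) + (-1)·1 = 0 ⇒ exp(X1) = 1
  r1: exp(X2) + (2)·1 = 0 ⇒ exp(X2) = -2
Π_4 = X1 · X2^-2 · X6

["1", "-2", "0", "0", "0", "1", "0", "0"]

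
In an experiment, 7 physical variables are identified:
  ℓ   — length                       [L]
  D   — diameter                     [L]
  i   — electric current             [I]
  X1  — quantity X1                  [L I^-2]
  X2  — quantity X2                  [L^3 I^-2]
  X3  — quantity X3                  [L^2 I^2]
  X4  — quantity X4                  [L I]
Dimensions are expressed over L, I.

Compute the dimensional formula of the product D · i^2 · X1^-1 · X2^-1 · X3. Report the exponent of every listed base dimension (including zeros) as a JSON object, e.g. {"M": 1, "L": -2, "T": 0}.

Exponent matrix [L,I] × [ℓ,D,i,X1,X2,X3,X4]:
  L: [ 1  1  0  1  3  2  1]
  I: [ 0  0  1 -2 -2  2  1]
  [L]: (1)·1+(2)·0+(-1)·1+(-1)·3+(1)·2 = -1
  [I]: (1)·0+(2)·1+(-1)·-2+(-1)·-2+(1)·2 = 8
⇒ L^-1 I^8

{"L": -1, "I": 8}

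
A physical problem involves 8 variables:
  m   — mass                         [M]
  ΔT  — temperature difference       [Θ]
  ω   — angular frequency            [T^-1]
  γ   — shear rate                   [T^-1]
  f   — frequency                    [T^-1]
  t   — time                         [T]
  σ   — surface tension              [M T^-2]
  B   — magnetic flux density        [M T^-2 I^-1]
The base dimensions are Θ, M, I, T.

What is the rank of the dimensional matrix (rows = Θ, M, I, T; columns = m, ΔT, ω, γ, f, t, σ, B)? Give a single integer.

Exponent matrix [Θ,M,I,T] × [m,ΔT,ω,γ,f,t,σ,B]:
  Θ: [ 0  1  0  0  0  0  0  0]
  M: [ 1  0  0  0  0  0  1  1]
  I: [ 0  0  0  0  0  0  0 -1]
  T: [ 0  0 -1 -1 -1  1 -2 -2]
Echelon form has 4 nonzero rows (pivots: m,ΔT,ω,B)

4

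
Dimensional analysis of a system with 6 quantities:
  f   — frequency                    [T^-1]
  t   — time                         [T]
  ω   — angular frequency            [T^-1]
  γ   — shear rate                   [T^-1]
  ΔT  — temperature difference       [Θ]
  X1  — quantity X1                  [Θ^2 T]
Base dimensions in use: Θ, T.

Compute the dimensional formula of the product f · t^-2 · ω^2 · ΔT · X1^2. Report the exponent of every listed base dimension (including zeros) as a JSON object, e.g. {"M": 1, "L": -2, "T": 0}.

Write exponents as rows Θ,T / cols f,t,ω,γ,ΔT,X1:
  Θ: [ 0  0  0  0  1  2]
  T: [-1  1 -1 -1  0  1]
  [Θ]: (1)·0+(-2)·0+(2)·0+(1)·1+(2)·2 = 5
  [T]: (1)·-1+(-2)·1+(2)·-1+(1)·0+(2)·1 = -3
⇒ Θ^5 T^-3

{"Θ": 5, "T": -3}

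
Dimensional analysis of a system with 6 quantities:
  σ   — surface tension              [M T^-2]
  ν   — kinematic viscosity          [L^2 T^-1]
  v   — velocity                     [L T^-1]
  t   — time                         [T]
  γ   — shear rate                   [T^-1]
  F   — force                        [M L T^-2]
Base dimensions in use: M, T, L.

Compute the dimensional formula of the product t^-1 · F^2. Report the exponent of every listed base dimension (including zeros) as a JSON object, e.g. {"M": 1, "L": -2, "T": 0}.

{"M": 2, "T": -5, "L": 2}

Exponent matrix [M,T,L] × [σ,ν,v,t,γ,F]:
  M: [ 1  0  0  0  0  1]
  T: [-2 -1 -1  1 -1 -2]
  L: [ 0  2  1  0  0  1]
  [M]: (-1)·0+(2)·1 = 2
  [T]: (-1)·1+(2)·-2 = -5
  [L]: (-1)·0+(2)·1 = 2
⇒ M^2 T^-5 L^2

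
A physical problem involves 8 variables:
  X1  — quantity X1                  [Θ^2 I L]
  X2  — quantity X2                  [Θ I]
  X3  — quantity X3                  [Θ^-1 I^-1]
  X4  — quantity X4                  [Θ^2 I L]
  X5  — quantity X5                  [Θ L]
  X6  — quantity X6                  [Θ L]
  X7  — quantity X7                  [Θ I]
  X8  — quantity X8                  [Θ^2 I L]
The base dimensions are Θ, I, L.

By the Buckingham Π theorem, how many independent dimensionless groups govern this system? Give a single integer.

6

Exponent matrix [Θ,I,L] × [X1,X2,X3,X4,X5,X6,X7,X8]:
  Θ: [ 2  1 -1  2  1  1  1  2]
  I: [ 1  1 -1  1  0  0  1  1]
  L: [ 1  0  0  1  1  1  0  1]
Row reduction gives pivot columns X1,X2; rank = 2
Π count = n − r = 8 − 2 = 6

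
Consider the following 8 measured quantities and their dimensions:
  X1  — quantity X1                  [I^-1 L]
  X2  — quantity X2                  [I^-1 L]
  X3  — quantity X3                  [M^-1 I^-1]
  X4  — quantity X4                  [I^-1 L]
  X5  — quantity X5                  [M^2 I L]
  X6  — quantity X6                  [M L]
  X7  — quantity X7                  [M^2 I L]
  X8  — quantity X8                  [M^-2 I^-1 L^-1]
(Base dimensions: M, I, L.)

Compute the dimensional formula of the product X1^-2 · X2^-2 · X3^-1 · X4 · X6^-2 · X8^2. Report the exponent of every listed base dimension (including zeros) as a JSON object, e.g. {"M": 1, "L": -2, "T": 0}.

Write exponents as rows M,I,L / cols X1,X2,X3,X4,X5,X6,X7,X8:
  M: [ 0  0 -1  0  2  1  2 -2]
  I: [-1 -1 -1 -1  1  0  1 -1]
  L: [ 1  1  0  1  1  1  1 -1]
  [M]: (-2)·0+(-2)·0+(-1)·-1+(1)·0+(-2)·1+(2)·-2 = -5
  [I]: (-2)·-1+(-2)·-1+(-1)·-1+(1)·-1+(-2)·0+(2)·-1 = 2
  [L]: (-2)·1+(-2)·1+(-1)·0+(1)·1+(-2)·1+(2)·-1 = -7
⇒ M^-5 I^2 L^-7

{"M": -5, "I": 2, "L": -7}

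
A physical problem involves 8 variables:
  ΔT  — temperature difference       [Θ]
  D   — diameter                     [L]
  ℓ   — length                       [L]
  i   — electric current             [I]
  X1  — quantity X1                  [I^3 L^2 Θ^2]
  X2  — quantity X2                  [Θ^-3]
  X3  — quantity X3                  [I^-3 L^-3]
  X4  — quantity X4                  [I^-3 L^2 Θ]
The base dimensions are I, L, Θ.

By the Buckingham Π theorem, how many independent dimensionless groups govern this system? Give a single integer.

Dimensional matrix (I×L×Θ by ΔT×D×ℓ×i×X1×X2×X3×X4):
  I: [ 0  0  0  1  3  0 -3 -3]
  L: [ 0  1  1  0  2  0 -3  2]
  Θ: [ 1  0  0  0  2 -3  0  1]
Echelon form has 3 nonzero rows (pivots: ΔT,D,i)
8 vars − rank 3 = 5 Π groups

5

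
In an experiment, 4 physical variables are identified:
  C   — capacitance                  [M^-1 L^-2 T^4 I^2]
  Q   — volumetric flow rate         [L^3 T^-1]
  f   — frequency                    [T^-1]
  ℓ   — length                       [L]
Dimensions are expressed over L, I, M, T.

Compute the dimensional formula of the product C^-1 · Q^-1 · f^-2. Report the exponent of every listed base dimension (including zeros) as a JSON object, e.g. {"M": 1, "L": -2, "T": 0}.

{"L": -1, "I": -2, "M": 1, "T": -1}

Exponent matrix [L,I,M,T] × [C,Q,f,ℓ]:
  L: [-2  3  0  1]
  I: [ 2  0  0  0]
  M: [-1  0  0  0]
  T: [ 4 -1 -1  0]
  [L]: (-1)·-2+(-1)·3+(-2)·0 = -1
  [I]: (-1)·2+(-1)·0+(-2)·0 = -2
  [M]: (-1)·-1+(-1)·0+(-2)·0 = 1
  [T]: (-1)·4+(-1)·-1+(-2)·-1 = -1
⇒ L^-1 I^-2 M T^-1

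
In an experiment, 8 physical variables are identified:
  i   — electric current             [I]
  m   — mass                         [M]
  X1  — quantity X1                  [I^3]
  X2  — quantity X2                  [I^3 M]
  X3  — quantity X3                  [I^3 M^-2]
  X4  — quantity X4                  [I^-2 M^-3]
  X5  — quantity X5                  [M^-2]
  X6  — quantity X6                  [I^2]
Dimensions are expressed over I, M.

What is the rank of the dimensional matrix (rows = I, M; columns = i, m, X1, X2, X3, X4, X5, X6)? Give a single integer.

2

Exponent matrix [I,M] × [i,m,X1,X2,X3,X4,X5,X6]:
  I: [ 1  0  3  3  3 -2  0  2]
  M: [ 0  1  0  1 -2 -3 -2  0]
Row reduction gives pivot columns i,m; rank = 2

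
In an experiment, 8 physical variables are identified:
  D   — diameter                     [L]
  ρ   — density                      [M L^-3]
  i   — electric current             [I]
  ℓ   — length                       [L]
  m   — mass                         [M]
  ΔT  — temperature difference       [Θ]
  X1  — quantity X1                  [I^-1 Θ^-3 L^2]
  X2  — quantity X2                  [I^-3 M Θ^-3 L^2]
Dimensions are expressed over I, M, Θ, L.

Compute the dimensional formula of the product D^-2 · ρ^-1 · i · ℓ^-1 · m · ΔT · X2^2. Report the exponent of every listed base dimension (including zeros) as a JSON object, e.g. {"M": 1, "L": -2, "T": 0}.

{"I": -5, "M": 2, "Θ": -5, "L": 4}

Exponent matrix [I,M,Θ,L] × [D,ρ,i,ℓ,m,ΔT,X1,X2]:
  I: [ 0  0  1  0  0  0 -1 -3]
  M: [ 0  1  0  0  1  0  0  1]
  Θ: [ 0  0  0  0  0  1 -3 -3]
  L: [ 1 -3  0  1  0  0  2  2]
  [I]: (-2)·0+(-1)·0+(1)·1+(-1)·0+(1)·0+(1)·0+(2)·-3 = -5
  [M]: (-2)·0+(-1)·1+(1)·0+(-1)·0+(1)·1+(1)·0+(2)·1 = 2
  [Θ]: (-2)·0+(-1)·0+(1)·0+(-1)·0+(1)·0+(1)·1+(2)·-3 = -5
  [L]: (-2)·1+(-1)·-3+(1)·0+(-1)·1+(1)·0+(1)·0+(2)·2 = 4
⇒ I^-5 M^2 Θ^-5 L^4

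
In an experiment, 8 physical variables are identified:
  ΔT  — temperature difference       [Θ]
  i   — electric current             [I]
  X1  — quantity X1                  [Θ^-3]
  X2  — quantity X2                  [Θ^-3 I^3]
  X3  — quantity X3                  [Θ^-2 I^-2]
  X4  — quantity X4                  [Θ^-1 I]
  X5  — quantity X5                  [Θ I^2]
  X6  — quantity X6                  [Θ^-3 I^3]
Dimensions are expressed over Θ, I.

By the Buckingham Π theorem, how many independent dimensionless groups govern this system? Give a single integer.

6

Dimensional matrix (Θ×I by ΔT×i×X1×X2×X3×X4×X5×X6):
  Θ: [ 1  0 -3 -3 -2 -1  1 -3]
  I: [ 0  1  0  3 -2  1  2  3]
Row reduction gives pivot columns ΔT,i; rank = 2
Π count = n − r = 8 − 2 = 6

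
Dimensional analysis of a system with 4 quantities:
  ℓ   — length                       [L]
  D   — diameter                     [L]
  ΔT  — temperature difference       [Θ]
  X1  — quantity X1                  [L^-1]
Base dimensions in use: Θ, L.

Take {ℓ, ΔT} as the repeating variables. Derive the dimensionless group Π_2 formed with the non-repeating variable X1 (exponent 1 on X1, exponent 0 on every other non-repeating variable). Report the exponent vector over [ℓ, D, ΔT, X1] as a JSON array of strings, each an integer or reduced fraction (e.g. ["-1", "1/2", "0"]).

["1", "0", "0", "1"]

Write exponents as rows Θ,L / cols ℓ,D,ΔT,X1:
  Θ: [ 0  0  1  0]
  L: [ 1  1  0 -1]
Echelon form has 2 nonzero rows (pivots: ℓ,ΔT)
Repeat: ℓ,ΔT; free: D,X1
RREF:
  r0: [   1    1    0   -1]
  r1: [   0    0    1    0]
Fix exponent of X1 at 1, D at 0; solve each RREF row for its pivot's exponent:
  r0: exp(ℓ) + (-1)·1 = 0 ⇒ exp(ℓ) = 1
  r1: exp(ΔT) + (0)·1 = 0 ⇒ exp(ΔT) = 0
Π_2 = ℓ · X1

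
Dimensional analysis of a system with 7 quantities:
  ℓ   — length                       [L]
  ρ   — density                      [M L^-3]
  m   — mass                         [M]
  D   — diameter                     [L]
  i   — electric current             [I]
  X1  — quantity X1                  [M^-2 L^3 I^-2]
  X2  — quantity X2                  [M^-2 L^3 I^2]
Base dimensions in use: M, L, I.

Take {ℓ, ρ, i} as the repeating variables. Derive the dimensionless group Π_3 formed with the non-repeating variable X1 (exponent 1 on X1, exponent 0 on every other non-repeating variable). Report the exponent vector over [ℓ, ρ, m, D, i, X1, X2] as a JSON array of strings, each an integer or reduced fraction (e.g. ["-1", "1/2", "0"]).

Exponent matrix [M,L,I] × [ℓ,ρ,m,D,i,X1,X2]:
  M: [ 0  1  1  0  0 -2 -2]
  L: [ 1 -3  0  1  0  3  3]
  I: [ 0  0  0  0  1 -2  2]
Echelon form has 3 nonzero rows (pivots: ℓ,ρ,i)
Repeat: ℓ,ρ,i; free: m,D,X1,X2
RREF:
  r0: [   1    0    3    1    0   -3   -3]
  r1: [   0    1    1    0    0   -2   -2]
  r2: [   0    0    0    0    1   -2    2]
Fix exponent of X1 at 1, m at 0, D at 0, X2 at 0; solve each RREF row for its pivot's exponent:
  r0: exp(ℓ) + (-3)·1 = 0 ⇒ exp(ℓ) = 3
  r1: exp(ρ) + (-2)·1 = 0 ⇒ exp(ρ) = 2
  r2: exp(i) + (-2)·1 = 0 ⇒ exp(i) = 2
Π_3 = ℓ^3 · ρ^2 · i^2 · X1

["3", "2", "0", "0", "2", "1", "0"]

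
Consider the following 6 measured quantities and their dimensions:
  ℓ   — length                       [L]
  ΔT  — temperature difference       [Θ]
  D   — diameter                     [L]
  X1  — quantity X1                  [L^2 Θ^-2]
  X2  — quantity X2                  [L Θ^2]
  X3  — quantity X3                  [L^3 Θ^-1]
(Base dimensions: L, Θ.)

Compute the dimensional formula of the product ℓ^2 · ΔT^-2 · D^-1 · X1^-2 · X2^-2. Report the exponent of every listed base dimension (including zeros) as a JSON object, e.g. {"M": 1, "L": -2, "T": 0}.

Exponent matrix [L,Θ] × [ℓ,ΔT,D,X1,X2,X3]:
  L: [ 1  0  1  2  1  3]
  Θ: [ 0  1  0 -2  2 -1]
  [L]: (2)·1+(-2)·0+(-1)·1+(-2)·2+(-2)·1 = -5
  [Θ]: (2)·0+(-2)·1+(-1)·0+(-2)·-2+(-2)·2 = -2
⇒ L^-5 Θ^-2

{"L": -5, "Θ": -2}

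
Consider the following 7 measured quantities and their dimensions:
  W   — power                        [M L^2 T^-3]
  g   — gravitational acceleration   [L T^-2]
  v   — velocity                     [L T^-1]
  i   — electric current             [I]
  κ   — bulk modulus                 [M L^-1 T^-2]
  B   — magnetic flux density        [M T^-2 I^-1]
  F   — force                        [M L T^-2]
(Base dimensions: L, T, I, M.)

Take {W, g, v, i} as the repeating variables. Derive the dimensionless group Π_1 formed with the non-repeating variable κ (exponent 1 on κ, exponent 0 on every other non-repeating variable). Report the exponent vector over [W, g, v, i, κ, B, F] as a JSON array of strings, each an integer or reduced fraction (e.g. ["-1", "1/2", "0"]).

["-1", "-2", "5", "0", "1", "0", "0"]

Exponent matrix [L,T,I,M] × [W,g,v,i,κ,B,F]:
  L: [ 2  1  1  0 -1  0  1]
  T: [-3 -2 -1  0 -2 -2 -2]
  I: [ 0  0  0  1  0 -1  0]
  M: [ 1  0  0  0  1  1  1]
Row reduction gives pivot columns W,g,v,i; rank = 4
Repeat: W,g,v,i; free: κ,B,F
RREF:
  r0: [   1    0    0    0    1    1    1]
  r1: [   0    1    0    0    2    1    0]
  r2: [   0    0    1    0   -5   -3   -1]
  r3: [   0    0    0    1    0   -1    0]
Fix exponent of κ at 1, B at 0, F at 0; solve each RREF row for its pivot's exponent:
  r0: exp(W) + (1)·1 = 0 ⇒ exp(W) = -1
  r1: exp(g) + (2)·1 = 0 ⇒ exp(g) = -2
  r2: exp(v) + (-5)·1 = 0 ⇒ exp(v) = 5
  r3: exp(i) + (0)·1 = 0 ⇒ exp(i) = 0
Π_1 = W^-1 · g^-2 · v^5 · κ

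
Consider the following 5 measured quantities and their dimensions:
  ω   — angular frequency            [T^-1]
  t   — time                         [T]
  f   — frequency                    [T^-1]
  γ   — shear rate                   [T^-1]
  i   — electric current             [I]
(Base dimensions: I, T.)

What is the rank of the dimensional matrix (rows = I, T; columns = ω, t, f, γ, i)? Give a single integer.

2

Exponent matrix [I,T] × [ω,t,f,γ,i]:
  I: [ 0  0  0  0  1]
  T: [-1  1 -1 -1  0]
Echelon form has 2 nonzero rows (pivots: ω,i)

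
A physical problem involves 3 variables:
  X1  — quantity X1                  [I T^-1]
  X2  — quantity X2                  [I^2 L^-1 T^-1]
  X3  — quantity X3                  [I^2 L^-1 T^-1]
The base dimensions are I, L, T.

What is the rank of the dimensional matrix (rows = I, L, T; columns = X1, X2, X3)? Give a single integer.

2

Write exponents as rows I,L,T / cols X1,X2,X3:
  I: [ 1  2  2]
  L: [ 0 -1 -1]
  T: [-1 -1 -1]
Echelon form has 2 nonzero rows (pivots: X1,X2)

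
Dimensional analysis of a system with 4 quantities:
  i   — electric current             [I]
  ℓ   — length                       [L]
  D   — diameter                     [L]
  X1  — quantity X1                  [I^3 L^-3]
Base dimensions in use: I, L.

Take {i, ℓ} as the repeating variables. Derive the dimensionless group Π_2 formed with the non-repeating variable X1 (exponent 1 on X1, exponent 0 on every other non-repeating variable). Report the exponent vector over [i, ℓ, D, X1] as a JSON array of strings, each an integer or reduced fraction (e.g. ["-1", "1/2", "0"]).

["-3", "3", "0", "1"]

Write exponents as rows I,L / cols i,ℓ,D,X1:
  I: [ 1  0  0  3]
  L: [ 0  1  1 -3]
Echelon form has 2 nonzero rows (pivots: i,ℓ)
Pivot set = {i,ℓ}, free = {D,X1}
RREF:
  r0: [   1    0    0    3]
  r1: [   0    1    1   -3]
Fix exponent of X1 at 1, D at 0; solve each RREF row for its pivot's exponent:
  r0: exp(i) + (3)·1 = 0 ⇒ exp(i) = -3
  r1: exp(ℓ) + (-3)·1 = 0 ⇒ exp(ℓ) = 3
Π_2 = i^-3 · ℓ^3 · X1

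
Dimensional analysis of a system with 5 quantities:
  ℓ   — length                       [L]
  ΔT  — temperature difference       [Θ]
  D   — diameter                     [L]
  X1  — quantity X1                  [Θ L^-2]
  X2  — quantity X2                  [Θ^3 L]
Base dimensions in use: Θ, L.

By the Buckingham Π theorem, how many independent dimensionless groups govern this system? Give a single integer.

3

Dimensional matrix (Θ×L by ℓ×ΔT×D×X1×X2):
  Θ: [ 0  1  0  1  3]
  L: [ 1  0  1 -2  1]
Echelon form has 2 nonzero rows (pivots: ℓ,ΔT)
Π count = n − r = 5 − 2 = 3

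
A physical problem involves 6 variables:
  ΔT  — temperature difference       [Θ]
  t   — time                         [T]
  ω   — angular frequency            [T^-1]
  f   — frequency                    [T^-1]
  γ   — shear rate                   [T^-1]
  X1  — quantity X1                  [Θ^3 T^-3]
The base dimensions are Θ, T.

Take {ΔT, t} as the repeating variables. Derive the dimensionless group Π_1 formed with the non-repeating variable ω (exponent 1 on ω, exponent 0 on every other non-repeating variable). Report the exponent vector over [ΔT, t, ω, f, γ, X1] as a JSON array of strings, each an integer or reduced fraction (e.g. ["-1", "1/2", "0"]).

["0", "1", "1", "0", "0", "0"]

Dimensional matrix (Θ×T by ΔT×t×ω×f×γ×X1):
  Θ: [ 1  0  0  0  0  3]
  T: [ 0  1 -1 -1 -1 -3]
RREF → pivots at {ΔT,t} ⇒ r = 2
Pivot set = {ΔT,t}, free = {ω,f,γ,X1}
RREF:
  r0: [   1    0    0    0    0    3]
  r1: [   0    1   -1   -1   -1   -3]
Fix exponent of ω at 1, f at 0, γ at 0, X1 at 0; solve each RREF row for its pivot's exponent:
  r0: exp(ΔT) + (0)·1 = 0 ⇒ exp(ΔT) = 0
  r1: exp(t) + (-1)·1 = 0 ⇒ exp(t) = 1
Π_1 = t · ω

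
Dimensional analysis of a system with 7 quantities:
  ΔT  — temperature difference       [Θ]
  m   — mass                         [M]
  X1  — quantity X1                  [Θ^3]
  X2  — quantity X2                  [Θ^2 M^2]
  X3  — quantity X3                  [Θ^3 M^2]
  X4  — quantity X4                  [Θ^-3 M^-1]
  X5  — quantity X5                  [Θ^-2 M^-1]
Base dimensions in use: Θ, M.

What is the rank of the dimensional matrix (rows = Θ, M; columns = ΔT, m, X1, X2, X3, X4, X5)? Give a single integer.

Write exponents as rows Θ,M / cols ΔT,m,X1,X2,X3,X4,X5:
  Θ: [ 1  0  3  2  3 -3 -2]
  M: [ 0  1  0  2  2 -1 -1]
Echelon form has 2 nonzero rows (pivots: ΔT,m)

2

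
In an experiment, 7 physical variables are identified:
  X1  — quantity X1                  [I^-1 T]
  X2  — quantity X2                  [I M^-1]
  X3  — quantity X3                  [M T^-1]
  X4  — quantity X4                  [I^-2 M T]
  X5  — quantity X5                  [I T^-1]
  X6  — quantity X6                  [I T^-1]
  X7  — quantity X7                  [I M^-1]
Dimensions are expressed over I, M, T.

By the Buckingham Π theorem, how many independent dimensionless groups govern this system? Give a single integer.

5

Dimensional matrix (I×M×T by X1×X2×X3×X4×X5×X6×X7):
  I: [-1  1  0 -2  1  1  1]
  M: [ 0 -1  1  1  0  0 -1]
  T: [ 1  0 -1  1 -1 -1  0]
Row reduction gives pivot columns X1,X2; rank = 2
n=7, r=2 ⇒ 5 dimensionless groups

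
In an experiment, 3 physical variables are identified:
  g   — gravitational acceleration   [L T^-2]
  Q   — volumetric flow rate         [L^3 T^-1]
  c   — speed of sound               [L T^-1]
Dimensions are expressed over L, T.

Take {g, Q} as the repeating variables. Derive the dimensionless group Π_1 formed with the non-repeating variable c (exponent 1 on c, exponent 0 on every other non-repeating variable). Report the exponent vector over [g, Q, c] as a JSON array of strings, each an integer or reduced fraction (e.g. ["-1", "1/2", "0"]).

Write exponents as rows L,T / cols g,Q,c:
  L: [ 1  3  1]
  T: [-2 -1 -1]
Echelon form has 2 nonzero rows (pivots: g,Q)
Pivot set = {g,Q}, free = {c}
RREF:
  r0: [   1    0  2/5]
  r1: [   0    1  1/5]
Fix exponent of c at 1; solve each RREF row for its pivot's exponent:
  r0: exp(g) + (2/5)·1 = 0 ⇒ exp(g) = -2/5
  r1: exp(Q) + (1/5)·1 = 0 ⇒ exp(Q) = -1/5
Π_1 = g^(-2/5) · Q^(-1/5) · c

["-2/5", "-1/5", "1"]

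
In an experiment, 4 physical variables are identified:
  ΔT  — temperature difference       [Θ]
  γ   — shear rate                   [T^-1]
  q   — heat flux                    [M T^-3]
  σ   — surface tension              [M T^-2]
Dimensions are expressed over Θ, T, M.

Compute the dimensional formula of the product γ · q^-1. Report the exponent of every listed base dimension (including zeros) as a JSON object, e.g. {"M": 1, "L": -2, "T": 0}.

{"Θ": 0, "T": 2, "M": -1}

Exponent matrix [Θ,T,M] × [ΔT,γ,q,σ]:
  Θ: [ 1  0  0  0]
  T: [ 0 -1 -3 -2]
  M: [ 0  0  1  1]
  [Θ]: (1)·0+(-1)·0 = 0
  [T]: (1)·-1+(-1)·-3 = 2
  [M]: (1)·0+(-1)·1 = -1
⇒ T^2 M^-1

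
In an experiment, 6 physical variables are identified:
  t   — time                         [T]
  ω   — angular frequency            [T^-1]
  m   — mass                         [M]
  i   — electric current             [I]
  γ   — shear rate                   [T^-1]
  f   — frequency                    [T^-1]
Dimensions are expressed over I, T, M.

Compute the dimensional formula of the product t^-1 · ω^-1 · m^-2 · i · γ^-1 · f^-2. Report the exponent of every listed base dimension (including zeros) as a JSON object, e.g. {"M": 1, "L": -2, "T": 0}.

Dimensional matrix (I×T×M by t×ω×m×i×γ×f):
  I: [ 0  0  0  1  0  0]
  T: [ 1 -1  0  0 -1 -1]
  M: [ 0  0  1  0  0  0]
  [I]: (-1)·0+(-1)·0+(-2)·0+(1)·1+(-1)·0+(-2)·0 = 1
  [T]: (-1)·1+(-1)·-1+(-2)·0+(1)·0+(-1)·-1+(-2)·-1 = 3
  [M]: (-1)·0+(-1)·0+(-2)·1+(1)·0+(-1)·0+(-2)·0 = -2
⇒ I T^3 M^-2

{"I": 1, "T": 3, "M": -2}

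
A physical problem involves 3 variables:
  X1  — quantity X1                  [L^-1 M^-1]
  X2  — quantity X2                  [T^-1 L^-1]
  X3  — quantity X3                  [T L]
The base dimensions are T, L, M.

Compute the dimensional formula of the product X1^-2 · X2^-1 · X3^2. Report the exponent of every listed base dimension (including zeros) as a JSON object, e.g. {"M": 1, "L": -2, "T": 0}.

Write exponents as rows T,L,M / cols X1,X2,X3:
  T: [ 0 -1  1]
  L: [-1 -1  1]
  M: [-1  0  0]
  [T]: (-2)·0+(-1)·-1+(2)·1 = 3
  [L]: (-2)·-1+(-1)·-1+(2)·1 = 5
  [M]: (-2)·-1+(-1)·0+(2)·0 = 2
⇒ T^3 L^5 M^2

{"T": 3, "L": 5, "M": 2}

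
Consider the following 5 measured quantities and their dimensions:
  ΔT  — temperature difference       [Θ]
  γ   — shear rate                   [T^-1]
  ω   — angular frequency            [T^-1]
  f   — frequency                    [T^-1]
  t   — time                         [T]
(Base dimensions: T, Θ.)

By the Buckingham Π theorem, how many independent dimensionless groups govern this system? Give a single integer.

3

Write exponents as rows T,Θ / cols ΔT,γ,ω,f,t:
  T: [ 0 -1 -1 -1  1]
  Θ: [ 1  0  0  0  0]
RREF → pivots at {ΔT,γ} ⇒ r = 2
5 vars − rank 2 = 3 Π groups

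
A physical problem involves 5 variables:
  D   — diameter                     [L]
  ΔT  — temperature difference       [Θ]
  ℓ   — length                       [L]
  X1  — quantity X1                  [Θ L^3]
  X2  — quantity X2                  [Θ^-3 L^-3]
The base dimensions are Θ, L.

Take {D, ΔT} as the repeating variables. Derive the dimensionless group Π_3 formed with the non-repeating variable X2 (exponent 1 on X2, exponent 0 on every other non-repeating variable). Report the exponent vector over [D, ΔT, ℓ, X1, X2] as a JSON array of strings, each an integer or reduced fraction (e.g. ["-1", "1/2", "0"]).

["3", "3", "0", "0", "1"]

Exponent matrix [Θ,L] × [D,ΔT,ℓ,X1,X2]:
  Θ: [ 0  1  0  1 -3]
  L: [ 1  0  1  3 -3]
Echelon form has 2 nonzero rows (pivots: D,ΔT)
Repeat: D,ΔT; free: ℓ,X1,X2
RREF:
  r0: [   1    0    1    3   -3]
  r1: [   0    1    0    1   -3]
Fix exponent of X2 at 1, ℓ at 0, X1 at 0; solve each RREF row for its pivot's exponent:
  r0: exp(D) + (-3)·1 = 0 ⇒ exp(D) = 3
  r1: exp(ΔT) + (-3)·1 = 0 ⇒ exp(ΔT) = 3
Π_3 = D^3 · ΔT^3 · X2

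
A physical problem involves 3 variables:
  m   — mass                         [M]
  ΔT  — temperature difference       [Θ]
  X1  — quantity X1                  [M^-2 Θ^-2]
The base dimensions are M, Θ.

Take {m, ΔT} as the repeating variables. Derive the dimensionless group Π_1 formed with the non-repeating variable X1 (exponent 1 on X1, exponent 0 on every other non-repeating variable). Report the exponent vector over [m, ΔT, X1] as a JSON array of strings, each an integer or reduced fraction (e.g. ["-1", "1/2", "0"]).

Write exponents as rows M,Θ / cols m,ΔT,X1:
  M: [ 1  0 -2]
  Θ: [ 0  1 -2]
RREF → pivots at {m,ΔT} ⇒ r = 2
Repeat: m,ΔT; free: X1
RREF:
  r0: [   1    0   -2]
  r1: [   0    1   -2]
Fix exponent of X1 at 1; solve each RREF row for its pivot's exponent:
  r0: exp(m) + (-2)·1 = 0 ⇒ exp(m) = 2
  r1: exp(ΔT) + (-2)·1 = 0 ⇒ exp(ΔT) = 2
Π_1 = m^2 · ΔT^2 · X1

["2", "2", "1"]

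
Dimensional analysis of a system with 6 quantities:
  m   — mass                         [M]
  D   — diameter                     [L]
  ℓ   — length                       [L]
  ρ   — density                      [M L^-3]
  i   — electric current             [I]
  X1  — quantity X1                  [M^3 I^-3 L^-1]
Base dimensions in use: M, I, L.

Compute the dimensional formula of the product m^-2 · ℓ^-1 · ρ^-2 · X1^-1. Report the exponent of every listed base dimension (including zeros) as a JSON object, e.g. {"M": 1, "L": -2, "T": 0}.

{"M": -7, "I": 3, "L": 6}

Exponent matrix [M,I,L] × [m,D,ℓ,ρ,i,X1]:
  M: [ 1  0  0  1  0  3]
  I: [ 0  0  0  0  1 -3]
  L: [ 0  1  1 -3  0 -1]
  [M]: (-2)·1+(-1)·0+(-2)·1+(-1)·3 = -7
  [I]: (-2)·0+(-1)·0+(-2)·0+(-1)·-3 = 3
  [L]: (-2)·0+(-1)·1+(-2)·-3+(-1)·-1 = 6
⇒ M^-7 I^3 L^6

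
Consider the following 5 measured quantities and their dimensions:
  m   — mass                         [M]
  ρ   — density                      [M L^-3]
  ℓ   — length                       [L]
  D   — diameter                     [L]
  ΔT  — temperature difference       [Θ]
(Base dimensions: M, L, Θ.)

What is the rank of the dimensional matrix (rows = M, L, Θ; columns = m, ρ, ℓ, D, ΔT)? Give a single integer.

3

Dimensional matrix (M×L×Θ by m×ρ×ℓ×D×ΔT):
  M: [ 1  1  0  0  0]
  L: [ 0 -3  1  1  0]
  Θ: [ 0  0  0  0  1]
Echelon form has 3 nonzero rows (pivots: m,ρ,ΔT)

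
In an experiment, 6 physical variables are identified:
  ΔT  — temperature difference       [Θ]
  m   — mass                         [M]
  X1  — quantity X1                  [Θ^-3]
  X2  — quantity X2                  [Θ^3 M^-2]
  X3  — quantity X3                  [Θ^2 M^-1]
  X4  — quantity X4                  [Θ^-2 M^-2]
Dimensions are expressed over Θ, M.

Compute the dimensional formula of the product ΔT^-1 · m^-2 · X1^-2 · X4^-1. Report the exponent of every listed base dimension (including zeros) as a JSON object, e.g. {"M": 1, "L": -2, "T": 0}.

Write exponents as rows Θ,M / cols ΔT,m,X1,X2,X3,X4:
  Θ: [ 1  0 -3  3  2 -2]
  M: [ 0  1  0 -2 -1 -2]
  [Θ]: (-1)·1+(-2)·0+(-2)·-3+(-1)·-2 = 7
  [M]: (-1)·0+(-2)·1+(-2)·0+(-1)·-2 = 0
⇒ Θ^7

{"Θ": 7, "M": 0}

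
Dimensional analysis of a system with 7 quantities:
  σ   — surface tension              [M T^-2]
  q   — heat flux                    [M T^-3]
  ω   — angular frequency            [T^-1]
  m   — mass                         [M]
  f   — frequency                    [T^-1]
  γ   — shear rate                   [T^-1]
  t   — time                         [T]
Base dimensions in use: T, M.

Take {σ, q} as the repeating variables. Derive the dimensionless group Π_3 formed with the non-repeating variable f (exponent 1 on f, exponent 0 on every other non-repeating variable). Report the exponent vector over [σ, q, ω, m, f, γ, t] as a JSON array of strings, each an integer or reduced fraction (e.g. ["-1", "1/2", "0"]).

["1", "-1", "0", "0", "1", "0", "0"]

Write exponents as rows T,M / cols σ,q,ω,m,f,γ,t:
  T: [-2 -3 -1  0 -1 -1  1]
  M: [ 1  1  0  1  0  0  0]
RREF → pivots at {σ,q} ⇒ r = 2
Pivot set = {σ,q}, free = {ω,m,f,γ,t}
RREF:
  r0: [   1    0   -1    3   -1   -1    1]
  r1: [   0    1    1   -2    1    1   -1]
Fix exponent of f at 1, ω at 0, m at 0, γ at 0, t at 0; solve each RREF row for its pivot's exponent:
  r0: exp(σ) + (-1)·1 = 0 ⇒ exp(σ) = 1
  r1: exp(q) + (1)·1 = 0 ⇒ exp(q) = -1
Π_3 = σ · q^-1 · f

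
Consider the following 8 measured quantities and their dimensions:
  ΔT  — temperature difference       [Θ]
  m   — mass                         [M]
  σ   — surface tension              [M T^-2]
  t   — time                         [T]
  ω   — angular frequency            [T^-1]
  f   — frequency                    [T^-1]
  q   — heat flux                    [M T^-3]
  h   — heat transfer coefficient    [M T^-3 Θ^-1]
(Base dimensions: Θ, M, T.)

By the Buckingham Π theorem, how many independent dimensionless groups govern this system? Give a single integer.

Write exponents as rows Θ,M,T / cols ΔT,m,σ,t,ω,f,q,h:
  Θ: [ 1  0  0  0  0  0  0 -1]
  M: [ 0  1  1  0  0  0  1  1]
  T: [ 0  0 -2  1 -1 -1 -3 -3]
Row reduction gives pivot columns ΔT,m,σ; rank = 3
Π count = n − r = 8 − 3 = 5

5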